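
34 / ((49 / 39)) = 1326 / 49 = 27.06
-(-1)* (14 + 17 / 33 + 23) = 1238 / 33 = 37.52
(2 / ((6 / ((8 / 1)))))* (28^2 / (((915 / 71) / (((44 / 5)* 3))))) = 19593728 / 4575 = 4282.78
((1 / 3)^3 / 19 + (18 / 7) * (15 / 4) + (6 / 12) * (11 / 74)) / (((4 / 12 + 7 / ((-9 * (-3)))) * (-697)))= -5165407 / 219515968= -0.02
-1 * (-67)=67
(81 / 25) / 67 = 81 / 1675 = 0.05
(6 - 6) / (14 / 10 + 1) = 0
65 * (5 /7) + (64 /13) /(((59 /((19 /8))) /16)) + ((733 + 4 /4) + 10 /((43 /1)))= 180960925 /230867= 783.83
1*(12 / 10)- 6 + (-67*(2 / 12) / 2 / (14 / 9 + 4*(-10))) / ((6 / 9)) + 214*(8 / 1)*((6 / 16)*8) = 71018823 / 13840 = 5131.42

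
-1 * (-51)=51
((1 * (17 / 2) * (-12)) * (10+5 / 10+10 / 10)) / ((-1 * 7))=1173 / 7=167.57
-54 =-54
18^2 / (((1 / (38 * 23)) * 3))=94392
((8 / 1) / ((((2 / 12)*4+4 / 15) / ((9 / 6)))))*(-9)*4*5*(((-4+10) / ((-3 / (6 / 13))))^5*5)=20155392000 / 2599051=7754.90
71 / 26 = 2.73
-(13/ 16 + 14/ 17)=-1.64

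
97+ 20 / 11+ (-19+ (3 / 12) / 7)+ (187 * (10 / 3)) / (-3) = -354605 / 2772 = -127.92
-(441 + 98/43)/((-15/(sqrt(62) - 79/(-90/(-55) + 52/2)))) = -16564009/196080 + 19061 *sqrt(62)/645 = 148.22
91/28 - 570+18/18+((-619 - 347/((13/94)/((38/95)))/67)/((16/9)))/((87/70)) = -172302835/202072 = -852.68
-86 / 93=-0.92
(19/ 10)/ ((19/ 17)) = 17/ 10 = 1.70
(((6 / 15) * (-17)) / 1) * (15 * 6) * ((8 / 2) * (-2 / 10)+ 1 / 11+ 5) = -144432 / 55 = -2626.04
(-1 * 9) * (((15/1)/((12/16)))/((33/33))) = -180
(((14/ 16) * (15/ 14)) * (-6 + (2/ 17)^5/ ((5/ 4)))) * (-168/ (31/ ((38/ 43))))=50986911654/ 1892669381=26.94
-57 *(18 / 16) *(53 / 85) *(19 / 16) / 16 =-2.97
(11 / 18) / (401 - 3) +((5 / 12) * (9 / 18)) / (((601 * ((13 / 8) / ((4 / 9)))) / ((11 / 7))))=1979923 / 1175418972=0.00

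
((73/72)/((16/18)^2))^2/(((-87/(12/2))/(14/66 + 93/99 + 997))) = -4739362137/41811968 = -113.35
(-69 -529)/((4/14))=-2093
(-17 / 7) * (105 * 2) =-510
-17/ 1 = -17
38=38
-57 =-57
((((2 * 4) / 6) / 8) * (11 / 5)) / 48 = 11 / 1440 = 0.01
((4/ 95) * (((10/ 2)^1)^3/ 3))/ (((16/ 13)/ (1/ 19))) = 325/ 4332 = 0.08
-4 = -4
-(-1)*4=4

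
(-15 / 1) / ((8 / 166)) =-1245 / 4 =-311.25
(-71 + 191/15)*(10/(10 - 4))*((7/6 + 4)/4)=-13547/108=-125.44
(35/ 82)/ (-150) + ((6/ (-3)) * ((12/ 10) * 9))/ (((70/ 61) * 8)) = -101413/ 43050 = -2.36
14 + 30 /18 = 47 /3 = 15.67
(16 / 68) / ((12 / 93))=31 / 17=1.82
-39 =-39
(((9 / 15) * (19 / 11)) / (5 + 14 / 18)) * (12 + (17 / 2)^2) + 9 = 24.11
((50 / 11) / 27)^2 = 2500 / 88209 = 0.03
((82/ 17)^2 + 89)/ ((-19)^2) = 32445/ 104329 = 0.31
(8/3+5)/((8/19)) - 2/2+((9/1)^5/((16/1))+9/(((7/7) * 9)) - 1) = 3707.77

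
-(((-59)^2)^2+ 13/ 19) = -230229872/ 19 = -12117361.68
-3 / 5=-0.60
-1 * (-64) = 64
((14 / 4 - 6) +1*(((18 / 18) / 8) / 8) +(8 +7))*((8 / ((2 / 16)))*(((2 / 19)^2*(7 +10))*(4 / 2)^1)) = 108936 / 361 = 301.76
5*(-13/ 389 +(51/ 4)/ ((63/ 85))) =2805065/ 32676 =85.84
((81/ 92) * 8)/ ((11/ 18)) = 2916/ 253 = 11.53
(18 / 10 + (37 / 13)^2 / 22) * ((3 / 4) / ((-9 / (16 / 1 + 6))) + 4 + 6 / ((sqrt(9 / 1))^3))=1733201 / 334620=5.18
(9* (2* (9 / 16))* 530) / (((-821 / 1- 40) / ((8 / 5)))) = -2862 / 287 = -9.97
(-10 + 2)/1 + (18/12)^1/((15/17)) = -63/10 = -6.30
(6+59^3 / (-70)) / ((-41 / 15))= 14997 / 14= 1071.21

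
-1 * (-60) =60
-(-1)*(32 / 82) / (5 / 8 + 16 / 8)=128 / 861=0.15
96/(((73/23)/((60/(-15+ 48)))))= 44160/803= 54.99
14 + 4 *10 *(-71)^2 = 201654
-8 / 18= -4 / 9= -0.44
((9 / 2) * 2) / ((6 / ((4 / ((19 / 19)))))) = 6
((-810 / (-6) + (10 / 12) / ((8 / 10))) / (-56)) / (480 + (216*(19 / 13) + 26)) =-0.00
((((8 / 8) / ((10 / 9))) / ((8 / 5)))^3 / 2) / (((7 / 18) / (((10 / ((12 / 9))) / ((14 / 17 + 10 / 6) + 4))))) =5019165 / 18980864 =0.26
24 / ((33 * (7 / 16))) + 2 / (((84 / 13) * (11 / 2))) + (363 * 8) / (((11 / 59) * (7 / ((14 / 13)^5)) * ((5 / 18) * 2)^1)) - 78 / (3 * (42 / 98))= 820911021141 / 142947805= 5742.73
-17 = -17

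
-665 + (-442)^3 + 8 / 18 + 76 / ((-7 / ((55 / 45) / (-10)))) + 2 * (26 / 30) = -9066912697 / 105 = -86351549.50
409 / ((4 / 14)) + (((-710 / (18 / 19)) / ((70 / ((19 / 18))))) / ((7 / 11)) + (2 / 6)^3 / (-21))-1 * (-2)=22476277 / 15876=1415.74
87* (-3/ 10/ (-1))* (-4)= -104.40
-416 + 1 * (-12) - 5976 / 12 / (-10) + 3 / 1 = -1876 / 5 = -375.20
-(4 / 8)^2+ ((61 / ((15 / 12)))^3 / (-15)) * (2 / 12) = -29059193 / 22500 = -1291.52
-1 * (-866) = 866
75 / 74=1.01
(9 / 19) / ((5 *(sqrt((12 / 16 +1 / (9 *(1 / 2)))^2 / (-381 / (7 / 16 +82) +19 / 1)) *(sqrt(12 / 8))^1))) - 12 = -12 +108 *sqrt(150089010) / 4385675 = -11.70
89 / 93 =0.96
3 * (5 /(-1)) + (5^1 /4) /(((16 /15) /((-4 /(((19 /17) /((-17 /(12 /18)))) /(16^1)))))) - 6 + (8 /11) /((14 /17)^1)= 4948063 /2926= 1691.07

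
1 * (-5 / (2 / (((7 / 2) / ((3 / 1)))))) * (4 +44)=-140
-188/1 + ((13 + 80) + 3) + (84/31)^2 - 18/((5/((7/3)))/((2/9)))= -1247248/14415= -86.52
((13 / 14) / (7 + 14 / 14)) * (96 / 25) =78 / 175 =0.45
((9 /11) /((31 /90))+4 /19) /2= 8377 /6479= 1.29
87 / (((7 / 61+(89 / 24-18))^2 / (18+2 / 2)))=3542868288 / 430770025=8.22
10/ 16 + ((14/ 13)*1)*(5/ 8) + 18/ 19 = 4437/ 1976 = 2.25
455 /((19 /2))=910 /19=47.89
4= 4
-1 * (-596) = 596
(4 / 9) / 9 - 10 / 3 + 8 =4.72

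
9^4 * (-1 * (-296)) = 1942056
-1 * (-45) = 45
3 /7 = 0.43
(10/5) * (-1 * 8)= -16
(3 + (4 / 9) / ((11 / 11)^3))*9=31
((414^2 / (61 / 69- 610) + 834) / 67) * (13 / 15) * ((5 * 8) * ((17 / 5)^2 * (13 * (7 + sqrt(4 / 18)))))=232692169424 * sqrt(2) / 16245825 + 1628845185968 / 5415275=321043.22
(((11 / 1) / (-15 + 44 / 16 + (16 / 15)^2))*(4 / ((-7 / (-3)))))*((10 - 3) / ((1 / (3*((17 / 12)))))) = -50.48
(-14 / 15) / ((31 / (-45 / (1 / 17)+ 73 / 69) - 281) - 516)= 737968 / 630204045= 0.00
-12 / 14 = -6 / 7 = -0.86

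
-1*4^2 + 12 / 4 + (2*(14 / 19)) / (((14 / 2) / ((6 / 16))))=-491 / 38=-12.92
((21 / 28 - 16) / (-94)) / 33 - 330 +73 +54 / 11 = -284353 / 1128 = -252.09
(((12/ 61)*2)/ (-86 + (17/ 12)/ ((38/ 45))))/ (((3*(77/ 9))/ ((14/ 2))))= -10944/ 8600207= -0.00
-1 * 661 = -661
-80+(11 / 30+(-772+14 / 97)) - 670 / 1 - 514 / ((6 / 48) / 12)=-148018573 / 2910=-50865.49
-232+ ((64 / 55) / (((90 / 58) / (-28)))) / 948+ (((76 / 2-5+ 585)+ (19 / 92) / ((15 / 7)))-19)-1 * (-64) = 23262877601 / 53964900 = 431.07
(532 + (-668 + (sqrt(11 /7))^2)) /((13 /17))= -15997 /91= -175.79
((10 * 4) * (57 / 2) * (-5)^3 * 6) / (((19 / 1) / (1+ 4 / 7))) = -495000 / 7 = -70714.29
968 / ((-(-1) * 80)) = 12.10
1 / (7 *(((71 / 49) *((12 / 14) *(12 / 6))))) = 49 / 852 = 0.06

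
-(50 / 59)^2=-2500 / 3481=-0.72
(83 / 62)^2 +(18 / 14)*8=12.08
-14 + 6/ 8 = -53/ 4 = -13.25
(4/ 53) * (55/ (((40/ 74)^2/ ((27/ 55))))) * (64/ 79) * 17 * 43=432319248/ 104675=4130.11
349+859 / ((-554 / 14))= 90660 / 277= 327.29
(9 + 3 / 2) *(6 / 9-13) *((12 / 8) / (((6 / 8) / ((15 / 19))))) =-3885 / 19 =-204.47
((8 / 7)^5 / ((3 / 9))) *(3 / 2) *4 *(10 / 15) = 393216 / 16807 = 23.40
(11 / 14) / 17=11 / 238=0.05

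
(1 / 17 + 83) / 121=1412 / 2057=0.69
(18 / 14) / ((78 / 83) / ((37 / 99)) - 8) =-27639 / 117922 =-0.23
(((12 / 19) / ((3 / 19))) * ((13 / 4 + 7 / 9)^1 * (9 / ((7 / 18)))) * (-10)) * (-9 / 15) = 15660 / 7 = 2237.14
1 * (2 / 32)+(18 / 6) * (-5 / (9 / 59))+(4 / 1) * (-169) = -774.27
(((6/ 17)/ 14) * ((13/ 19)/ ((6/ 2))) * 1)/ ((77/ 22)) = 0.00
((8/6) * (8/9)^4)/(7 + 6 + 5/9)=8192/133407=0.06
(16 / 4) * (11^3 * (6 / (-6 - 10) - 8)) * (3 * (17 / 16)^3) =-1314379803 / 8192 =-160446.75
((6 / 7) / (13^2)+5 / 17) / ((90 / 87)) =174493 / 603330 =0.29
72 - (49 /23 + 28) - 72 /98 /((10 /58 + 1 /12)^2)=273494115 /8926967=30.64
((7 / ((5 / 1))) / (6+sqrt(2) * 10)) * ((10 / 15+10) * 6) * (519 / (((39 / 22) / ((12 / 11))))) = 1420.75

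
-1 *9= -9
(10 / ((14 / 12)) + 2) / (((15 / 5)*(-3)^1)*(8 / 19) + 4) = 703 / 14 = 50.21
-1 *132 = -132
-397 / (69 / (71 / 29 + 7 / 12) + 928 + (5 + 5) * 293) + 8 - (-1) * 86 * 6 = 2144943013 / 4094202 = 523.90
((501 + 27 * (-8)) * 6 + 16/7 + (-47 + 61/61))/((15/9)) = 34992/35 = 999.77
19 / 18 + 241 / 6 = 371 / 9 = 41.22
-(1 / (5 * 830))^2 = -1 / 17222500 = -0.00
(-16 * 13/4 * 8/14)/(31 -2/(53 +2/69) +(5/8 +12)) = -6088576/8931209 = -0.68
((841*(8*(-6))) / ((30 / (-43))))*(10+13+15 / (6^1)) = 7377252 / 5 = 1475450.40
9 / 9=1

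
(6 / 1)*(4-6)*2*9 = -216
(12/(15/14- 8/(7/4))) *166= -569.14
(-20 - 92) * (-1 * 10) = 1120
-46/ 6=-7.67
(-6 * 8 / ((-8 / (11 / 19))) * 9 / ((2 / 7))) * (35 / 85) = 14553 / 323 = 45.06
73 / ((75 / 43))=3139 / 75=41.85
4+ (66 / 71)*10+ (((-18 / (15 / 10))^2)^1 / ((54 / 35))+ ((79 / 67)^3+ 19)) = 8153134424 / 64062519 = 127.27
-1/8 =-0.12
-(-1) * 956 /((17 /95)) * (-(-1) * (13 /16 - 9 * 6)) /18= -19321955 /1224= -15785.91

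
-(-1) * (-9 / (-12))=3 / 4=0.75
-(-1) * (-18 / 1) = -18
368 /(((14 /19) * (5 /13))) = 45448 /35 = 1298.51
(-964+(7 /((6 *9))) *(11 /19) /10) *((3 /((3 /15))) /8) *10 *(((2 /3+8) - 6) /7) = -49452815 /7182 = -6885.66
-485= -485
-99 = -99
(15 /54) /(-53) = -5 /954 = -0.01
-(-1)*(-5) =-5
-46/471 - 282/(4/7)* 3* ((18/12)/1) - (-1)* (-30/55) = -46036151/20724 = -2221.39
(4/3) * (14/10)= 28/15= 1.87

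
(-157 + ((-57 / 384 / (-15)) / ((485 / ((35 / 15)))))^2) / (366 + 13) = -1225259550702311 / 2957792163840000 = -0.41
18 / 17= 1.06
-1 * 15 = -15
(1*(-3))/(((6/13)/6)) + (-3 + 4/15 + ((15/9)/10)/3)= -3751/90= -41.68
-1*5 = -5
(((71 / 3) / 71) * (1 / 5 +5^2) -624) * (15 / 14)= -4617 / 7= -659.57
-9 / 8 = -1.12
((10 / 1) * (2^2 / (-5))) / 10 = -4 / 5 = -0.80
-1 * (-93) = 93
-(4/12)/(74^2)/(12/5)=-5/197136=-0.00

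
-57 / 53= -1.08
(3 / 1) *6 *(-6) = -108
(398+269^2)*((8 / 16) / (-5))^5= -72759 / 100000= -0.73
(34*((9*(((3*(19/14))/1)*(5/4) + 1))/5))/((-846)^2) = 5797/11133360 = 0.00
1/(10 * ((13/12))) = 6/65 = 0.09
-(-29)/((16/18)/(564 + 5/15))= 147291/8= 18411.38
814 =814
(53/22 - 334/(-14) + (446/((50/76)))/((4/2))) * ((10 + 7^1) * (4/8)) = 23904057/7700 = 3104.42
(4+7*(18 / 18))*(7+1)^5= 360448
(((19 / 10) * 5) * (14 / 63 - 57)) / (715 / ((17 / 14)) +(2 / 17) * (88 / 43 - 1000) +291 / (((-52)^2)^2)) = -25946289346432 / 22676642604153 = -1.14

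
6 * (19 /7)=114 /7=16.29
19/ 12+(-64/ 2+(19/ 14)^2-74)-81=-53971/ 294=-183.57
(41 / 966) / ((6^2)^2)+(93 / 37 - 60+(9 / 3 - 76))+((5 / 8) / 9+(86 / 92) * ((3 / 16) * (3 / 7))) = -3018824597 / 23160816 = -130.34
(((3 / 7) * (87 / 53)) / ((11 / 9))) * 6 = 14094 / 4081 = 3.45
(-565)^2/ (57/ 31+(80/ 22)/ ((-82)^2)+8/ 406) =1485850166647/ 8652607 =171722.83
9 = 9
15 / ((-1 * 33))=-5 / 11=-0.45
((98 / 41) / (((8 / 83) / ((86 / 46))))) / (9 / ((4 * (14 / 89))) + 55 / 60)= 7345002 / 2411251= 3.05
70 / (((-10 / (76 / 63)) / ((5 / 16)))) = -95 / 36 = -2.64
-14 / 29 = -0.48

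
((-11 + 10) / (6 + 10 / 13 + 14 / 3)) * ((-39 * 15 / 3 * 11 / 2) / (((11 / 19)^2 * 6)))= 46.63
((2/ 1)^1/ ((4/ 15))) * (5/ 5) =15/ 2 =7.50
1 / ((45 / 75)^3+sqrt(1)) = 0.82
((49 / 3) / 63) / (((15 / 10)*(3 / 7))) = 98 / 243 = 0.40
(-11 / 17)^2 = 121 / 289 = 0.42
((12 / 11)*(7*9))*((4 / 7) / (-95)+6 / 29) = 418392 / 30305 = 13.81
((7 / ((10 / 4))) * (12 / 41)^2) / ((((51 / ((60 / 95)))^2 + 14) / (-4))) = -14336 / 97640885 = -0.00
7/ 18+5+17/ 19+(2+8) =5569/ 342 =16.28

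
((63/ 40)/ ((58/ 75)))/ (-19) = -945/ 8816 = -0.11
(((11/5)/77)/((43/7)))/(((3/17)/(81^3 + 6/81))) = 243931453/17415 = 14006.97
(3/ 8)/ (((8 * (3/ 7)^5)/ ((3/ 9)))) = 16807/ 15552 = 1.08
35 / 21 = 5 / 3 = 1.67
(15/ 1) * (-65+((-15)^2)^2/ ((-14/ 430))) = -163272450/ 7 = -23324635.71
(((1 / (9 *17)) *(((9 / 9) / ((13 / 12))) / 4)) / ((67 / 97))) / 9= 97 / 399789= 0.00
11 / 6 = 1.83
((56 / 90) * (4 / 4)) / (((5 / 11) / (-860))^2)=100230592 / 45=2227346.49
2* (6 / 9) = 4 / 3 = 1.33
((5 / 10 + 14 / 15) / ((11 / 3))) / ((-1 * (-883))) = 0.00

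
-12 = -12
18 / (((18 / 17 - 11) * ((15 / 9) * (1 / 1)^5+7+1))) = -918 / 4901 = -0.19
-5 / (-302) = 5 / 302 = 0.02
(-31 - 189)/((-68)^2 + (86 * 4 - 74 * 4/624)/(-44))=-755040/15842773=-0.05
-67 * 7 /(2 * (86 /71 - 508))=33299 /71964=0.46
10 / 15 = 2 / 3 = 0.67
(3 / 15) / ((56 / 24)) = 3 / 35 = 0.09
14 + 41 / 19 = 307 / 19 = 16.16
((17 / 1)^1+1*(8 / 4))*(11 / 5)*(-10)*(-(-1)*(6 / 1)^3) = -90288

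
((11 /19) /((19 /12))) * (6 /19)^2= 4752 /130321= 0.04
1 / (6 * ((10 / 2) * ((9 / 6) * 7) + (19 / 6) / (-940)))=940 / 296081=0.00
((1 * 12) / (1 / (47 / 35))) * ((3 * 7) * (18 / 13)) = 30456 / 65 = 468.55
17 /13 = 1.31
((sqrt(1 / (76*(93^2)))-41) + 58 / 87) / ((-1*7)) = 121 / 21-sqrt(19) / 24738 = 5.76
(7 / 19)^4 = 2401 / 130321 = 0.02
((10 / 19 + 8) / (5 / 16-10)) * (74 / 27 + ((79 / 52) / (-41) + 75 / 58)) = -32025912 / 9104173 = -3.52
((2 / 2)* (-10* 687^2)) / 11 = -4719690 / 11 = -429062.73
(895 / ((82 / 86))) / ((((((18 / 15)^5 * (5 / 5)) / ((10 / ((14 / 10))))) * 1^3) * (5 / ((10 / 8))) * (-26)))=-3006640625 / 116049024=-25.91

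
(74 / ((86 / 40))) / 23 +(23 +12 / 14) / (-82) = 1.21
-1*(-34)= 34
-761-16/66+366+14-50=-14231/33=-431.24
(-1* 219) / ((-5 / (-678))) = -148482 / 5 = -29696.40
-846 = -846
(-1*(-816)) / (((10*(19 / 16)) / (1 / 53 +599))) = 207250944 / 5035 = 41162.05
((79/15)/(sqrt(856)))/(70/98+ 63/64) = 8848 * sqrt(214)/1221405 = 0.11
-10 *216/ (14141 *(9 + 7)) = -0.01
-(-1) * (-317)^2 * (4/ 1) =401956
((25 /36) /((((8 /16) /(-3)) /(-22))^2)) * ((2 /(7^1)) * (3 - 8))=-121000 /7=-17285.71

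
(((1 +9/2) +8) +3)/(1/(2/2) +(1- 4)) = -33/4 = -8.25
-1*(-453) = 453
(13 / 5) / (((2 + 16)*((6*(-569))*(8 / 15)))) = -13 / 163872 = -0.00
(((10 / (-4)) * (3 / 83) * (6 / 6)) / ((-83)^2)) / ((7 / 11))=-165 / 8005018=-0.00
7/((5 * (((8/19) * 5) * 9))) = 133/1800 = 0.07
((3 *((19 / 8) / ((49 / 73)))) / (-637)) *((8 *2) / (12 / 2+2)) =-4161 / 124852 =-0.03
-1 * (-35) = 35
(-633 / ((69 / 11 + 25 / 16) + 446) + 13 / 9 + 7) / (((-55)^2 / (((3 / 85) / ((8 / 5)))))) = 140773 / 2738381250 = 0.00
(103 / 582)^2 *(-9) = -10609 / 37636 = -0.28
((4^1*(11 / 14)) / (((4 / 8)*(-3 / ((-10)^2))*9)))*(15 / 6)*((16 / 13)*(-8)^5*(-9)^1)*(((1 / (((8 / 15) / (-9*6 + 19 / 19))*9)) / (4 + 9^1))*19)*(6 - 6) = 0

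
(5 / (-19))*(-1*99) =495 / 19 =26.05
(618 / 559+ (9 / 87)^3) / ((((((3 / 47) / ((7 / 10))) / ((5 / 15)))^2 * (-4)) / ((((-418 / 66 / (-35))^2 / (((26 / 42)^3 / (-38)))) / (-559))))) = -0.03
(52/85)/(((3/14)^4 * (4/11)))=5493488/6885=797.89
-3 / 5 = -0.60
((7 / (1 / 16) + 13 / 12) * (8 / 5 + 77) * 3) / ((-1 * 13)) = -533301 / 260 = -2051.16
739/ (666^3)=739/ 295408296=0.00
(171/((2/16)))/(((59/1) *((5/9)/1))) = 12312/295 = 41.74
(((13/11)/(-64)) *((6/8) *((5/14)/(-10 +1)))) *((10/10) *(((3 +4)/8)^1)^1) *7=455/135168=0.00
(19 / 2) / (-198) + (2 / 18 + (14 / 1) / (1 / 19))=105361 / 396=266.06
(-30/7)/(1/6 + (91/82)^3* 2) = -4962312/3357977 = -1.48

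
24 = 24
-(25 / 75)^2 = -0.11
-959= -959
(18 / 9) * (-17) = -34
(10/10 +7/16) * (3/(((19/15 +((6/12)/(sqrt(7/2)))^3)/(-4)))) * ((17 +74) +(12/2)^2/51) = -21031206210/16836103 +169424325 * sqrt(14)/33672206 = -1230.35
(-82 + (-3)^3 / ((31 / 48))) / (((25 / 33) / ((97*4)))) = -63408.71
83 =83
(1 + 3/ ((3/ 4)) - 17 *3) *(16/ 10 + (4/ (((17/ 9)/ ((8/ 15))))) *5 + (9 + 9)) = -98716/ 85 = -1161.36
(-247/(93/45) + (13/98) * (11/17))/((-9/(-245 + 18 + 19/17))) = -3947582080/1316973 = -2997.47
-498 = -498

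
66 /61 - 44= -2618 /61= -42.92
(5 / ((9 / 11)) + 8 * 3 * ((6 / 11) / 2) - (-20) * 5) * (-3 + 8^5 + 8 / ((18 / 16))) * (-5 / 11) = -1678178.86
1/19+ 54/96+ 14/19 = 411/304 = 1.35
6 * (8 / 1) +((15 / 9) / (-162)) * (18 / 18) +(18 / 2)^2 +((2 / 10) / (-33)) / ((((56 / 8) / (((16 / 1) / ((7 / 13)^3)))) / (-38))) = 132.36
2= 2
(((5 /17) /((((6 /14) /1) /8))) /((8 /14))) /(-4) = -245 /102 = -2.40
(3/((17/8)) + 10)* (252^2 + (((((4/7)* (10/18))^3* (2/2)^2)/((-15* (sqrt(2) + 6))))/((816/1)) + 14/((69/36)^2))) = 9700* sqrt(2)/11056328199 + 1412945111524960792/1949599205757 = 724736.20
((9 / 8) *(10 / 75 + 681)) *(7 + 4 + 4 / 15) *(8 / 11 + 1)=32806787 / 2200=14912.18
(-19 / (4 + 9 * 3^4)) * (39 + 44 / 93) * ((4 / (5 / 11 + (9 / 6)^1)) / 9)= -6137912 / 26381403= -0.23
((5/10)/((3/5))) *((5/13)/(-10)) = -0.03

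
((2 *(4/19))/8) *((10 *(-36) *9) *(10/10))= -3240/19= -170.53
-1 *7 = -7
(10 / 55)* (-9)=-18 / 11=-1.64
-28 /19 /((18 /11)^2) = -847 /1539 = -0.55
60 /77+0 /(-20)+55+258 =24161 /77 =313.78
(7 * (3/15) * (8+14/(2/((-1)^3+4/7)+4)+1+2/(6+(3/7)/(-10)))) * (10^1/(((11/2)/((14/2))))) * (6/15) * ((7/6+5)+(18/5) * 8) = -1000057856/344025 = -2906.93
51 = 51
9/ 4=2.25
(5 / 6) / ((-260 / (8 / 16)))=-1 / 624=-0.00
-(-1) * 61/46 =61/46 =1.33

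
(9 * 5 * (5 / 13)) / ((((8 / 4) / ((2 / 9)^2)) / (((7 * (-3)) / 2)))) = -175 / 39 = -4.49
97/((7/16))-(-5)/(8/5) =12591/56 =224.84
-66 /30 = -11 /5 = -2.20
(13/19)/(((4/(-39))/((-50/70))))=2535/532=4.77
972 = 972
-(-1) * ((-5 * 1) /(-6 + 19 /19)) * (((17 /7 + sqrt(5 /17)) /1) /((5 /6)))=6 * sqrt(85) /85 + 102 /35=3.57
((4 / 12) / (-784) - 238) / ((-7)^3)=559777 / 806736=0.69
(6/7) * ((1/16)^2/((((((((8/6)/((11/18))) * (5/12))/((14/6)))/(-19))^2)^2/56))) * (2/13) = 4581179456161/28080000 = 163147.42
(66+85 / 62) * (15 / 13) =62655 / 806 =77.74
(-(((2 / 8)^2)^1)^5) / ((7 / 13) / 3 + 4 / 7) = -273 / 214958080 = -0.00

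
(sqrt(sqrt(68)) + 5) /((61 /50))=50 * 17^(1 /4) * sqrt(2) /61 + 250 /61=6.45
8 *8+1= 65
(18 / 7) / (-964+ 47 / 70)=-180 / 67433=-0.00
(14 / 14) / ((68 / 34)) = 1 / 2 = 0.50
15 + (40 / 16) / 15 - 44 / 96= 353 / 24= 14.71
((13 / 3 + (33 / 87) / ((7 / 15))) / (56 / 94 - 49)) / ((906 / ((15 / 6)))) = -73649 / 251048070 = -0.00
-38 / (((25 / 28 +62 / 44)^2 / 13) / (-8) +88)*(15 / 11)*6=-3.54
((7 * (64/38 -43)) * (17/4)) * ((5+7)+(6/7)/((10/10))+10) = -533800/19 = -28094.74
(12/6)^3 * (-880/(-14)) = 3520/7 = 502.86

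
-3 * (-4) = 12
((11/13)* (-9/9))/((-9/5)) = 55/117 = 0.47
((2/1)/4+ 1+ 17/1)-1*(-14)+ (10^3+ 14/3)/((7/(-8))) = -46859/42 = -1115.69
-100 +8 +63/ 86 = -7849/ 86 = -91.27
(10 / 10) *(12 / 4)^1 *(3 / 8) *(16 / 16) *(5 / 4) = 45 / 32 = 1.41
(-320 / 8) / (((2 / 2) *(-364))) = 0.11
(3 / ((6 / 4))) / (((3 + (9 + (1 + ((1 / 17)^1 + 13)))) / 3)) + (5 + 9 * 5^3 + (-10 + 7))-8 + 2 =496705 / 443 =1121.23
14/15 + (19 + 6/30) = 302/15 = 20.13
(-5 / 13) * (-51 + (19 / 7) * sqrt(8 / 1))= 255 / 13 - 190 * sqrt(2) / 91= 16.66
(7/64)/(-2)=-7/128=-0.05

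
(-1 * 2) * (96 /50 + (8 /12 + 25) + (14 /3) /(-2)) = -50.51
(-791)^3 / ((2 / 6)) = -1484741013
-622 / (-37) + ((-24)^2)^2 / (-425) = -12011362 / 15725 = -763.84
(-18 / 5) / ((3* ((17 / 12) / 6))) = -432 / 85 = -5.08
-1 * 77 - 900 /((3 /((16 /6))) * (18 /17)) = -7493 /9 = -832.56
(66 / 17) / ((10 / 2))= 66 / 85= 0.78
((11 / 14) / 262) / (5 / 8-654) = -22 / 4793159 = -0.00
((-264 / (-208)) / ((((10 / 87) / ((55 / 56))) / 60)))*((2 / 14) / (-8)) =-473715 / 40768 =-11.62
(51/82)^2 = 2601/6724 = 0.39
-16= -16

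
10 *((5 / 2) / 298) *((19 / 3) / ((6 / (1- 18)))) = -8075 / 5364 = -1.51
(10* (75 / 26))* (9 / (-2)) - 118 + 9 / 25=-247.45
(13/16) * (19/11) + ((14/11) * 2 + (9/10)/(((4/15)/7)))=4853/176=27.57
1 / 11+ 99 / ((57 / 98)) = 35593 / 209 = 170.30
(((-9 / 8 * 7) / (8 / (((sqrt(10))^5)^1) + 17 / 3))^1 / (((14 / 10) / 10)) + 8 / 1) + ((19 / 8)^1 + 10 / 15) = 50625 * sqrt(10) / 3612428 + 24167105 / 21674568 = 1.16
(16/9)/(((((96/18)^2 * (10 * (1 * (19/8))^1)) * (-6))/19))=-1/120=-0.01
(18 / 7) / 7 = 18 / 49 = 0.37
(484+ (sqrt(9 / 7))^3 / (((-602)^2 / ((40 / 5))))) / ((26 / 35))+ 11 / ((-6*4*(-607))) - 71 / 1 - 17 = 135*sqrt(7) / 8244691+ 106725311 / 189384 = 563.54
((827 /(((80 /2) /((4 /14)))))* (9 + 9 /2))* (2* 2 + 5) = 200961 /280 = 717.72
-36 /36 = -1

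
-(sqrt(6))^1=-sqrt(6)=-2.45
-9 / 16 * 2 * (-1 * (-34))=-153 / 4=-38.25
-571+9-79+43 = -598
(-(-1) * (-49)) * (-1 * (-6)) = -294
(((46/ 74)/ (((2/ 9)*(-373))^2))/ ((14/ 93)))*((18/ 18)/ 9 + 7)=154008/ 36034411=0.00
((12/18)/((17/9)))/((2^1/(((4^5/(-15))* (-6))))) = 6144/85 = 72.28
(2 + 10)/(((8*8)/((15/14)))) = 45/224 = 0.20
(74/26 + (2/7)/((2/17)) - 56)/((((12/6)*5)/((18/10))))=-20772/2275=-9.13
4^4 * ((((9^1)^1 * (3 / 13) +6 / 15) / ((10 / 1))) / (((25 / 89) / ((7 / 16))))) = 802424 / 8125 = 98.76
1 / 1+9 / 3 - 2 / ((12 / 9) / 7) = -13 / 2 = -6.50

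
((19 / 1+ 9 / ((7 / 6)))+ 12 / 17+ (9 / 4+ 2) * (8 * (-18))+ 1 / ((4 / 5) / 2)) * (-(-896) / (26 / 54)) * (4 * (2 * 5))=-9575539200 / 221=-43328231.67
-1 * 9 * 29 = -261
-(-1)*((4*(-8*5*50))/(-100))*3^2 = 720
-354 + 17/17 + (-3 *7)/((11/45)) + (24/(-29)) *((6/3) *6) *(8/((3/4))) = -173804/319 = -544.84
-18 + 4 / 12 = -53 / 3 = -17.67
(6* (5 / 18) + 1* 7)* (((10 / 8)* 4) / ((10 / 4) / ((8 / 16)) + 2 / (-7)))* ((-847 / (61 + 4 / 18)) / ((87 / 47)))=-3293290 / 47937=-68.70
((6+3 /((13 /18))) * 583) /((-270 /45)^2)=6413 /39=164.44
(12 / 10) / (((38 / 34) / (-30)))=-612 / 19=-32.21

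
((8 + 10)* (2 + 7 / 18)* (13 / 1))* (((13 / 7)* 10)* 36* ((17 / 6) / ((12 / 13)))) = 8030035 / 7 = 1147147.86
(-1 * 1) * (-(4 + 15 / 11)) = 5.36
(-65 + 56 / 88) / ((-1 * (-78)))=-0.83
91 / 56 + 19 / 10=141 / 40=3.52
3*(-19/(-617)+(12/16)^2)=17571/9872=1.78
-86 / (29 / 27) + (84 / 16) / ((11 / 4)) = -24933 / 319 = -78.16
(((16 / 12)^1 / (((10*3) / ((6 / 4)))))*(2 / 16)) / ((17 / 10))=0.00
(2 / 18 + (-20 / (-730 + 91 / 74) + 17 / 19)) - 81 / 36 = -44881259 / 36887436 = -1.22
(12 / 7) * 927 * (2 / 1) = 22248 / 7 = 3178.29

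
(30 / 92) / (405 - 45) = 1 / 1104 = 0.00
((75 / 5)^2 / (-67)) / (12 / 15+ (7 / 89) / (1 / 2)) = -33375 / 9514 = -3.51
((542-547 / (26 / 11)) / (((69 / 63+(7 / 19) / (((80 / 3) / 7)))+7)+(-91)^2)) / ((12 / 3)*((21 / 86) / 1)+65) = 0.00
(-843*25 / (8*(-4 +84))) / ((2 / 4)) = -65.86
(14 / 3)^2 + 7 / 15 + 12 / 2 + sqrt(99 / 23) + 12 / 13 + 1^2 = 32.24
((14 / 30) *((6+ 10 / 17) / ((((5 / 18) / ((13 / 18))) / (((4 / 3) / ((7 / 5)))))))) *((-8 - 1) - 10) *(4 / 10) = -221312 / 3825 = -57.86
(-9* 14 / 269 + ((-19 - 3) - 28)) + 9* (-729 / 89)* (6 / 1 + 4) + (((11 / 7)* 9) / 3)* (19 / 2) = -248991949 / 335174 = -742.87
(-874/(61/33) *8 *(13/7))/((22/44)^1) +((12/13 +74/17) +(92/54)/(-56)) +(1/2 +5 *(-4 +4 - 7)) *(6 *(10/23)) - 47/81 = -432171233281/30574908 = -14134.83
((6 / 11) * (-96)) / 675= -64 / 825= -0.08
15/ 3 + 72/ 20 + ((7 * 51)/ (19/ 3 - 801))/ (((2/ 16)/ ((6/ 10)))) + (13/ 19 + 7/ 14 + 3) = 150437/ 14155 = 10.63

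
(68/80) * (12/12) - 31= -603/20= -30.15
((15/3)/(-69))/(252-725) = 0.00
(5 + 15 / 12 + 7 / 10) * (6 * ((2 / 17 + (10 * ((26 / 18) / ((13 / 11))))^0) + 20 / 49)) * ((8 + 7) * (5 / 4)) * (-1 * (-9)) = 71550945 / 6664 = 10736.94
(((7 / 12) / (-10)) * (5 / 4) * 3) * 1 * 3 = -21 / 32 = -0.66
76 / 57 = 1.33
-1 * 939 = -939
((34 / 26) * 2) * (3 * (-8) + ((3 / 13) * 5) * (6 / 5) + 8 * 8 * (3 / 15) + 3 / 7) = -145214 / 5915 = -24.55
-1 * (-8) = 8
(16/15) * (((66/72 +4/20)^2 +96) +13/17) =5998313/57375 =104.55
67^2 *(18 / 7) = 80802 / 7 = 11543.14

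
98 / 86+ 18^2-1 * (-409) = 734.14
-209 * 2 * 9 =-3762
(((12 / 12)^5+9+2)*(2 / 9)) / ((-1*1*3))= -8 / 9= -0.89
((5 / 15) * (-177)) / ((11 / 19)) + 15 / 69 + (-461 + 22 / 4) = -281939 / 506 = -557.19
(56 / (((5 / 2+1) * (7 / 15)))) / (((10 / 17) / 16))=6528 / 7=932.57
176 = 176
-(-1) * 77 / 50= 77 / 50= 1.54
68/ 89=0.76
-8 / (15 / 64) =-512 / 15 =-34.13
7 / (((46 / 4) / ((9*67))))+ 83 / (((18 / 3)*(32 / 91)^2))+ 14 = 69654445 / 141312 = 492.91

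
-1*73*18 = -1314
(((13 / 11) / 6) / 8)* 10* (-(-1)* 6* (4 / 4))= 65 / 44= 1.48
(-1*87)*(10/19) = -870/19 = -45.79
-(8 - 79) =71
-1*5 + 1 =-4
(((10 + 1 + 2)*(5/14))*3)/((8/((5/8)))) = 975/896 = 1.09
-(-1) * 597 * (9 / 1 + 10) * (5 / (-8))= -56715 / 8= -7089.38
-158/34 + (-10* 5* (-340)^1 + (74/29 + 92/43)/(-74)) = 13330476294/784363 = 16995.29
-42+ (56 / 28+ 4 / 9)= -356 / 9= -39.56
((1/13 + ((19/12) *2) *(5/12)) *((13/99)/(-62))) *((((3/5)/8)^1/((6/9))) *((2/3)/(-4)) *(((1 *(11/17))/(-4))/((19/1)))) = -1307/2768394240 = -0.00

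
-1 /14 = -0.07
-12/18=-2/3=-0.67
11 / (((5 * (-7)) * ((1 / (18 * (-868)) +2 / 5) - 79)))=24552 / 6140237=0.00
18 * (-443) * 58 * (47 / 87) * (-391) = 97692132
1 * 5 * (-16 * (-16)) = 1280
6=6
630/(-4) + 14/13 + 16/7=-28053/182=-154.14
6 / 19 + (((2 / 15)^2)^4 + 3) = 161462114239 / 48694921875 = 3.32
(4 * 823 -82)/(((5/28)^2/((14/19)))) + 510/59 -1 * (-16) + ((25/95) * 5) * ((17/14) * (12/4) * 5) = 5824299437/78470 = 74223.26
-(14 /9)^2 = -196 /81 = -2.42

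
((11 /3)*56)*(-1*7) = -4312 /3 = -1437.33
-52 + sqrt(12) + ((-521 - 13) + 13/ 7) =-4089/ 7 + 2*sqrt(3) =-580.68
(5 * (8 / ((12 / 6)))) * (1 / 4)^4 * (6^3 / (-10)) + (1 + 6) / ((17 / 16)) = 1333 / 272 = 4.90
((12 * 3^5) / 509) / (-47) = -2916 / 23923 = -0.12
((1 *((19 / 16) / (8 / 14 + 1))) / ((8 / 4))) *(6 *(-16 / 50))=-0.73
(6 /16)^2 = 9 /64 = 0.14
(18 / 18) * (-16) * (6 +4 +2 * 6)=-352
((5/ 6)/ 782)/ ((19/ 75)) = 125/ 29716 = 0.00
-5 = -5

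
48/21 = 16/7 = 2.29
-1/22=-0.05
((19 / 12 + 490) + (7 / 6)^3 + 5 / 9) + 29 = 112909 / 216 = 522.73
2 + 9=11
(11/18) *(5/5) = 11/18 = 0.61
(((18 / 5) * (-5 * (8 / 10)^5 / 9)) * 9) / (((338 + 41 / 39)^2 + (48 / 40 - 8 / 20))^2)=-0.00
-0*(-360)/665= 0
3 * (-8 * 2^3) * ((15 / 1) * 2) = -5760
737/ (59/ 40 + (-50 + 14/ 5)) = -29480/ 1829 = -16.12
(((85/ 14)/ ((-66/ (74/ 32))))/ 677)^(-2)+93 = 100176356743149/ 9891025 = 10128005.62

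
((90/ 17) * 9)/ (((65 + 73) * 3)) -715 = -279520/ 391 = -714.88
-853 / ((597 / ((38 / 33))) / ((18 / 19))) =-3412 / 2189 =-1.56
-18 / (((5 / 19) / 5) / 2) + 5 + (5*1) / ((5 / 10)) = -669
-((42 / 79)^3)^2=-5489031744 / 243087455521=-0.02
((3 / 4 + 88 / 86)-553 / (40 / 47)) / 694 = -1114563 / 1193680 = -0.93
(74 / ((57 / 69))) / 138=37 / 57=0.65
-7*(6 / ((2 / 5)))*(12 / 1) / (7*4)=-45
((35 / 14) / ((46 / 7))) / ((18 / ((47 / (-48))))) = -1645 / 79488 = -0.02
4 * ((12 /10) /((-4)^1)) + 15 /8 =27 /40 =0.68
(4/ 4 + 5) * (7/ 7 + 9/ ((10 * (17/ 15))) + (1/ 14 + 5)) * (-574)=-401964/ 17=-23644.94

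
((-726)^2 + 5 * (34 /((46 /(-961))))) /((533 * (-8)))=-12041063 /98072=-122.78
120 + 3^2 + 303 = 432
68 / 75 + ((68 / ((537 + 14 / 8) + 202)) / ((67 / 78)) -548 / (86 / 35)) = -142137332246 / 640230225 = -222.01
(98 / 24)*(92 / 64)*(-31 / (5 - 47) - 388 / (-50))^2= 1831258367 / 4320000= 423.90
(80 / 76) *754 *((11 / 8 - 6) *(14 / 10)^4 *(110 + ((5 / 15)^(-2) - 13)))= -3550104194 / 2375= -1494780.71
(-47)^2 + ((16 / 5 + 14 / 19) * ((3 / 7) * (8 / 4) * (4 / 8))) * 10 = 296041 / 133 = 2225.87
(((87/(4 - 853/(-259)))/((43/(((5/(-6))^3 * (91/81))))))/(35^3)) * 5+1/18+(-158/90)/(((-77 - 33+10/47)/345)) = 11548559324/2072506905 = 5.57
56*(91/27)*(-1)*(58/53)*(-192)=18916352/477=39656.92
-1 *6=-6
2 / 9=0.22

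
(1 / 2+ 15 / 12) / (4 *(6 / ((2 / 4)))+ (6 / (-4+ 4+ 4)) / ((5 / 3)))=35 / 978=0.04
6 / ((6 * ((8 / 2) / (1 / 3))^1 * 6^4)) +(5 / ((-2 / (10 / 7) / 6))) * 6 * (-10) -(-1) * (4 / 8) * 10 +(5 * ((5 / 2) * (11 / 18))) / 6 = 140650927 / 108864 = 1291.99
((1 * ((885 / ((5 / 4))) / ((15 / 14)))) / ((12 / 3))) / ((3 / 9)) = 495.60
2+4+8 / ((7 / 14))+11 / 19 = 429 / 19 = 22.58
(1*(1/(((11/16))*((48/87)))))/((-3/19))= -551/33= -16.70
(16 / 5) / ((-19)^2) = 16 / 1805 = 0.01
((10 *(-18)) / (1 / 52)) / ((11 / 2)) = -18720 / 11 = -1701.82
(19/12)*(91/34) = 1729/408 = 4.24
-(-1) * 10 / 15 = 2 / 3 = 0.67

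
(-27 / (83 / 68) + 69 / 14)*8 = -137.54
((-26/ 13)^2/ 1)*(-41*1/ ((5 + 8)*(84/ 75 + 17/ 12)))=-49200/ 9893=-4.97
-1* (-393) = 393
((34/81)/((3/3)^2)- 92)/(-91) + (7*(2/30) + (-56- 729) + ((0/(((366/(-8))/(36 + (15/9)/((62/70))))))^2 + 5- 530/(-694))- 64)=-10765045282/12788685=-841.76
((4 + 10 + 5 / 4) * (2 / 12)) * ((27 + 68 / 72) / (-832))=-30683 / 359424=-0.09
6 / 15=2 / 5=0.40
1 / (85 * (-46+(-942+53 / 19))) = -19 / 1591115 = -0.00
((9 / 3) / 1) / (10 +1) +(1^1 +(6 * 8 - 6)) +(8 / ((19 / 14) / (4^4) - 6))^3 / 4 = 4655952364912268 / 109093470850375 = 42.68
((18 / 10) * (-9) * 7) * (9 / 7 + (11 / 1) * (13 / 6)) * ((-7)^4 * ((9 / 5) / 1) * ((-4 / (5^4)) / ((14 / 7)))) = 123106473 / 3125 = 39394.07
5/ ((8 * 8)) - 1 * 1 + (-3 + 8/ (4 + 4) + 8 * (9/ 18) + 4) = 325/ 64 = 5.08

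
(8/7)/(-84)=-2/147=-0.01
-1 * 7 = -7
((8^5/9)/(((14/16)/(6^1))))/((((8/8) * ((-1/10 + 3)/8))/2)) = 83886080/609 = 137743.97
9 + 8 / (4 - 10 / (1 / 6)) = 62 / 7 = 8.86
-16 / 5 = -3.20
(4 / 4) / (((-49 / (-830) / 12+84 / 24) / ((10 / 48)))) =2075 / 34909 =0.06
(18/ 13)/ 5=18/ 65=0.28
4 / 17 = 0.24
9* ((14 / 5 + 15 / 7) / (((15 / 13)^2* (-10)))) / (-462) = 29237 / 4042500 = 0.01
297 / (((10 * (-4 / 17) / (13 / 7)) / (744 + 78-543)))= -65402.58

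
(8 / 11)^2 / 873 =64 / 105633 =0.00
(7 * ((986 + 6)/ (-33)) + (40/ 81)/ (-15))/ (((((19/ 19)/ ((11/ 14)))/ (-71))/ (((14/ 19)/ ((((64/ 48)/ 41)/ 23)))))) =495586106/ 81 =6118346.99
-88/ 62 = -44/ 31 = -1.42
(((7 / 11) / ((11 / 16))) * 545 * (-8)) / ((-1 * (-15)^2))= 97664 / 5445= 17.94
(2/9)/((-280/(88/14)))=-11/2205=-0.00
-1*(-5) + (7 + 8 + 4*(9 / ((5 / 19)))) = 784 / 5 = 156.80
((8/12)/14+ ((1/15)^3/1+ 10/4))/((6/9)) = 120389/31500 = 3.82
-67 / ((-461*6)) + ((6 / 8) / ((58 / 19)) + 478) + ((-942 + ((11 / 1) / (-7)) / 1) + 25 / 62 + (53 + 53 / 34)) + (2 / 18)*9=-484509659477 / 1183637784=-409.34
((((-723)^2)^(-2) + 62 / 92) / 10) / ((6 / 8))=0.09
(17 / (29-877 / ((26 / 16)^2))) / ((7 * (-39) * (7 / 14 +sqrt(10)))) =-34 / 3227301 +68 * sqrt(10) / 3227301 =0.00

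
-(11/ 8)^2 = -121/ 64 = -1.89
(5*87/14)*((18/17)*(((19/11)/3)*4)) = 99180/1309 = 75.77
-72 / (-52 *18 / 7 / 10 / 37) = 2590 / 13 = 199.23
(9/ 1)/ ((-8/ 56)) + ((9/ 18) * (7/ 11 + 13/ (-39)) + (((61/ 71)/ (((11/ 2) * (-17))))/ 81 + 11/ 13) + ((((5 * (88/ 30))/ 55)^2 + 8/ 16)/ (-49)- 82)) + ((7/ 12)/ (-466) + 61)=-2650139495997041/ 31923486995400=-83.02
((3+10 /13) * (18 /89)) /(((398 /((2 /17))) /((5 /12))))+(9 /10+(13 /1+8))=428599182 /19570655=21.90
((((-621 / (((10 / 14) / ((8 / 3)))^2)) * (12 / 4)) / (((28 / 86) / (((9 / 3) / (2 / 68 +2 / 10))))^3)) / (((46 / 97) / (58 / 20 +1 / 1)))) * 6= -83018353868.79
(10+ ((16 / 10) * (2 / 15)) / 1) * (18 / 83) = 2.21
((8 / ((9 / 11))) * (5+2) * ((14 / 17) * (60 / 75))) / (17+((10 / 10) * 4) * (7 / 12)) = 17248 / 7395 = 2.33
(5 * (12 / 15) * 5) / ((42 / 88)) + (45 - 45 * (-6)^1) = 7495 / 21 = 356.90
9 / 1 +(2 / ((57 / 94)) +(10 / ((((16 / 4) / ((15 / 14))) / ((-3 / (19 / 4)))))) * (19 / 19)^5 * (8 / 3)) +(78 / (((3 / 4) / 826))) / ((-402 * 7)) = -607919 / 26733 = -22.74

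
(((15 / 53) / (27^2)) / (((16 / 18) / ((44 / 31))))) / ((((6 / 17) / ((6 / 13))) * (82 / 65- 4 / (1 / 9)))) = -4675 / 200334276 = -0.00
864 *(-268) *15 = -3473280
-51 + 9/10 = -501/10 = -50.10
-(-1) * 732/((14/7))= 366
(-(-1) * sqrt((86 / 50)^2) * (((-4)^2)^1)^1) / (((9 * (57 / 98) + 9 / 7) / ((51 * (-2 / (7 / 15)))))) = -327488 / 355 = -922.50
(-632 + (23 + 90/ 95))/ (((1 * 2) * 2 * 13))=-11553/ 988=-11.69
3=3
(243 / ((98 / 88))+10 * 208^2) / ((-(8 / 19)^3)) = -36369936667 / 6272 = -5798778.17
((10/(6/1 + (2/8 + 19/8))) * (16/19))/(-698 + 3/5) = -6400/4571457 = -0.00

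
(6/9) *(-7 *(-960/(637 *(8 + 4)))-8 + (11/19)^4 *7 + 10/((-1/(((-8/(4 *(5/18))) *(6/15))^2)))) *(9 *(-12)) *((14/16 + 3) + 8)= 1191118599207/15604225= 76333.08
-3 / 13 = -0.23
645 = 645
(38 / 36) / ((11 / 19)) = 361 / 198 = 1.82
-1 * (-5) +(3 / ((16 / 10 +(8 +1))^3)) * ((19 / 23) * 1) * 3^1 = 17142230 / 3424171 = 5.01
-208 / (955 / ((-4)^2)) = -3328 / 955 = -3.48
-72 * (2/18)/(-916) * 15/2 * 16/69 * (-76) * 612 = -3720960/5267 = -706.47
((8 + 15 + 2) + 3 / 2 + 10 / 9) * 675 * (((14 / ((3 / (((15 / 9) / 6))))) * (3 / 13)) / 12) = 434875 / 936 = 464.61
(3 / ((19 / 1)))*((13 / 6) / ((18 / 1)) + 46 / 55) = 5683 / 37620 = 0.15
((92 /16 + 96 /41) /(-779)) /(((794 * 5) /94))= -62369 /253595660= -0.00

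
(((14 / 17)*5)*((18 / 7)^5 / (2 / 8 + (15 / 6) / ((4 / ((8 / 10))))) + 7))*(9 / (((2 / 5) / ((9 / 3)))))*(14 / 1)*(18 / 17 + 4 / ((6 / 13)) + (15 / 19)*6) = 339391295100 / 38437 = 8829807.09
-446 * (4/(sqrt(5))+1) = -1784 * sqrt(5)/5 - 446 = -1243.83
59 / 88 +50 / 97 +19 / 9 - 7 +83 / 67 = -12683567 / 5147208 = -2.46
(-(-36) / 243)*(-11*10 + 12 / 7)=-3032 / 189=-16.04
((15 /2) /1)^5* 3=2278125 /32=71191.41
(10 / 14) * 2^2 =20 / 7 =2.86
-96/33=-32/11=-2.91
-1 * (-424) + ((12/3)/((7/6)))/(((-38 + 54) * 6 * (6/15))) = 23749/56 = 424.09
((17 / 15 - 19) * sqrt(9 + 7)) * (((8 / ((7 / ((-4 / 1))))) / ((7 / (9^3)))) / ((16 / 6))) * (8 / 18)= 1389312 / 245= 5670.66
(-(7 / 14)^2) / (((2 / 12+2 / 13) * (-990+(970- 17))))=39 / 1850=0.02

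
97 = 97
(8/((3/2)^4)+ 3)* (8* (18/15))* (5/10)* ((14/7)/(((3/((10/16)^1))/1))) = 742/81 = 9.16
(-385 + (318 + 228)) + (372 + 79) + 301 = 913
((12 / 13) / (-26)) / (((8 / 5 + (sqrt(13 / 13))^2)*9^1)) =-10 / 6591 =-0.00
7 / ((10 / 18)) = 63 / 5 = 12.60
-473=-473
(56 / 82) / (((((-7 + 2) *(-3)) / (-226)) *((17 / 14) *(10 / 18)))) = -265776 / 17425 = -15.25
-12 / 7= -1.71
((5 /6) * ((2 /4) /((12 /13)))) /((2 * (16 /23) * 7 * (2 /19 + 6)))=28405 /3741696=0.01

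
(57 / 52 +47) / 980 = 2501 / 50960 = 0.05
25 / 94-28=-2607 / 94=-27.73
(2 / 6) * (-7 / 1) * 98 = -686 / 3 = -228.67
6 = 6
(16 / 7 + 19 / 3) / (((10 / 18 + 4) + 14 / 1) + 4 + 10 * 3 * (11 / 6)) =543 / 4886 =0.11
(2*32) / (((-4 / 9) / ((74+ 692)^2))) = -84492864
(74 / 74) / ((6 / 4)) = 2 / 3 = 0.67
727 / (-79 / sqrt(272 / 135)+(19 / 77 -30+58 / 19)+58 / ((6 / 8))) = -168053212404 * sqrt(255) / 35409440593 -2441398244208 / 35409440593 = -144.74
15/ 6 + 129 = 263/ 2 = 131.50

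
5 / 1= 5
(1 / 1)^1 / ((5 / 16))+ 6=46 / 5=9.20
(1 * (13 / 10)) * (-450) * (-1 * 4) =2340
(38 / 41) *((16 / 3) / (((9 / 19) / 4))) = 46208 / 1107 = 41.74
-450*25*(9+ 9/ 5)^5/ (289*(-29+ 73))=-129993.24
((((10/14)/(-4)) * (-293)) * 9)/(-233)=-2.02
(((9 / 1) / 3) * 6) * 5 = 90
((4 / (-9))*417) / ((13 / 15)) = -2780 / 13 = -213.85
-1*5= -5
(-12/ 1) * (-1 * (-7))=-84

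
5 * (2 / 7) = 10 / 7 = 1.43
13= 13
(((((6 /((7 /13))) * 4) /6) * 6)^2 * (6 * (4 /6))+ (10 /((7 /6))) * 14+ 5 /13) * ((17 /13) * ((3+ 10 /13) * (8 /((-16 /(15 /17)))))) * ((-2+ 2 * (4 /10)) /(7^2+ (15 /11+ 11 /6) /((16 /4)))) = 12209249448 /28883959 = 422.70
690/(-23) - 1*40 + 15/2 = -125/2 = -62.50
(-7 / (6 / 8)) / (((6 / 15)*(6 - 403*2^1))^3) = 7 / 24576000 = 0.00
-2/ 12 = -1/ 6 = -0.17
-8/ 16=-1/ 2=-0.50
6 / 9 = 2 / 3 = 0.67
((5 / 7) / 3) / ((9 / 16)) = 80 / 189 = 0.42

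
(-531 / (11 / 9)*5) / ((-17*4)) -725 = -518405 / 748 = -693.05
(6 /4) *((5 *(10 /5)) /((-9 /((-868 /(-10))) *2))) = -217 /3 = -72.33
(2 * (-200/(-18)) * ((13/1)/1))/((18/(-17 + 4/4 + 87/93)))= -607100/2511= -241.78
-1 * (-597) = 597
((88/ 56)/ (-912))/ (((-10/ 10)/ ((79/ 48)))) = 869/ 306432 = 0.00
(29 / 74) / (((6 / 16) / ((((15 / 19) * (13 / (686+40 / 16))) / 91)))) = 1160 / 6776217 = 0.00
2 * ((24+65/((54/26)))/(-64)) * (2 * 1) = -1493/432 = -3.46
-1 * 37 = -37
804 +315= 1119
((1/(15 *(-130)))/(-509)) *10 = 1/99255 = 0.00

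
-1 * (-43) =43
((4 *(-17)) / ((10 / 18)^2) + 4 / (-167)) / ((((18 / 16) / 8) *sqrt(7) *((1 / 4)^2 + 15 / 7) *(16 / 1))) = -58875904 *sqrt(7) / 9281025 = -16.78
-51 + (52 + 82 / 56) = 69 / 28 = 2.46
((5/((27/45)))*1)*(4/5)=20/3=6.67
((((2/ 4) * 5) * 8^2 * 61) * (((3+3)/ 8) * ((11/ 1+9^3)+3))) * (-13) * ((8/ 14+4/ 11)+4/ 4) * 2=-21069756240/ 77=-273633197.92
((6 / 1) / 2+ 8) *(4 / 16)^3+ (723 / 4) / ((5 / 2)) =23191 / 320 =72.47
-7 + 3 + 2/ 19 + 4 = 2/ 19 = 0.11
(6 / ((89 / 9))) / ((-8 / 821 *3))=-7389 / 356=-20.76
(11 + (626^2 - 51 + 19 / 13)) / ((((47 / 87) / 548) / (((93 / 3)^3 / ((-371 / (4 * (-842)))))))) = 24367236701163413856 / 226681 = 107495717334771.83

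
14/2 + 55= 62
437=437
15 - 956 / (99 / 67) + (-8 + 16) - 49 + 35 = -63161 / 99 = -637.99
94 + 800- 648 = 246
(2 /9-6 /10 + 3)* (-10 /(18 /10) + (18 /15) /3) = -27376 /2025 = -13.52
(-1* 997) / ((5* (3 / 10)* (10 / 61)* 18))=-60817 / 270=-225.25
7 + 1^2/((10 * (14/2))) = 491/70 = 7.01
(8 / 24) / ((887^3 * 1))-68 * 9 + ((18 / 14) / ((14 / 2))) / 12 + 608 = -1635095593133 / 410344092564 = -3.98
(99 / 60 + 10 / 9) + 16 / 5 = 1073 / 180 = 5.96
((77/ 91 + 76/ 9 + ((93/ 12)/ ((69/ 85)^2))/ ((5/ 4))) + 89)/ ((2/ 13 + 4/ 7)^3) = 11709044165/ 41477832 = 282.30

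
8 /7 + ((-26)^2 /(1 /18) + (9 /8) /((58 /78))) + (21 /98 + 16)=19791477 /1624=12186.87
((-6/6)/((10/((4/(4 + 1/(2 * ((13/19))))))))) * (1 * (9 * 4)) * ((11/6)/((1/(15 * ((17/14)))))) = -29172/287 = -101.64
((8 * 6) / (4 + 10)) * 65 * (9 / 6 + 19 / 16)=8385 / 14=598.93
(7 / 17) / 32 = 7 / 544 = 0.01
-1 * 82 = -82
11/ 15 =0.73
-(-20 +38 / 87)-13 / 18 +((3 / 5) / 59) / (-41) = 118952759 / 6313590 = 18.84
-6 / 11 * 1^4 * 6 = -36 / 11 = -3.27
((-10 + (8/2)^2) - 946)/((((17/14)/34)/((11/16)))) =-18095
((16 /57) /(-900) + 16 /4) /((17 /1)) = 51296 /218025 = 0.24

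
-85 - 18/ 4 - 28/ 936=-10475/ 117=-89.53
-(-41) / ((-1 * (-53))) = 41 / 53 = 0.77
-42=-42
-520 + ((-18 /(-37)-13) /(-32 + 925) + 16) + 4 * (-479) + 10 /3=-2416.68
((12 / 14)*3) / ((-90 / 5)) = -1 / 7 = -0.14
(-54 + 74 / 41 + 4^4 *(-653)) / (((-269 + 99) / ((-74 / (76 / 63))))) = -3995350317 / 66215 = -60339.05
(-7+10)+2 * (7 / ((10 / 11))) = 92 / 5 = 18.40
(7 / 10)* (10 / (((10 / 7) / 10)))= 49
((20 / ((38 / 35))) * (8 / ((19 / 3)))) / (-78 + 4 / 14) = -3675 / 12274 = -0.30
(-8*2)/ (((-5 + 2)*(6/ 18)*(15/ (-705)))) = -752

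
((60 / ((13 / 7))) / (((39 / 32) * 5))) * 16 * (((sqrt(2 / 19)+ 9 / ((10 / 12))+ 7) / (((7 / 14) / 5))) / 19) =143360 * sqrt(38) / 61009+ 2551808 / 3211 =809.19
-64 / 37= -1.73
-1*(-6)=6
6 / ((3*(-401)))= -2 / 401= -0.00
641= 641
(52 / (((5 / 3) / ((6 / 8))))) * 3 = 70.20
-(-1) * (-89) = -89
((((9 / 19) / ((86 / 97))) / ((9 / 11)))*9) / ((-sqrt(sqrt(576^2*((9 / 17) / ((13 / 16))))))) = -1067*221^(1 / 4)*sqrt(3) / 26144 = -0.27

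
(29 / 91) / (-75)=-29 / 6825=-0.00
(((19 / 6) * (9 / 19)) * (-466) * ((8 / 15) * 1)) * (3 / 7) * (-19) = 106248 / 35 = 3035.66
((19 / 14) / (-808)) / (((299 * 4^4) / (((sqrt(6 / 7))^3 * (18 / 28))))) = -513 * sqrt(42) / 296991944704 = -0.00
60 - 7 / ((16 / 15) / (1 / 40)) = 7659 / 128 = 59.84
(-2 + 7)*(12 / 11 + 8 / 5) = 148 / 11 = 13.45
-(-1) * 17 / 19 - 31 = -572 / 19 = -30.11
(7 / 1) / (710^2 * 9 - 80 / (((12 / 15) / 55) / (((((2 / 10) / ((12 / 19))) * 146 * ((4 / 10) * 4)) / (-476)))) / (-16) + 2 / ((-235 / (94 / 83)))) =4148340 / 2688626014013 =0.00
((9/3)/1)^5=243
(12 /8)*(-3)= -9 /2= -4.50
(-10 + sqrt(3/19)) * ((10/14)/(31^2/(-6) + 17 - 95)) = 300/10003 - 30 * sqrt(57)/190057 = 0.03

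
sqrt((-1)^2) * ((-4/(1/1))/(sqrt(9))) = -4/3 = -1.33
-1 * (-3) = 3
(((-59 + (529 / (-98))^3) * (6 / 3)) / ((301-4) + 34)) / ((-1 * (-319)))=-203566217 / 49689761044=-0.00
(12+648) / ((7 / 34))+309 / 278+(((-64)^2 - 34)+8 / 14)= 14146247 / 1946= 7269.40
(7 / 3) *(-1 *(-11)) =77 / 3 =25.67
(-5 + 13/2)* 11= 33/2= 16.50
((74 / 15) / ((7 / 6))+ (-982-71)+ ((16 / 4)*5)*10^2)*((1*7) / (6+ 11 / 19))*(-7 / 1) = -4427969 / 625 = -7084.75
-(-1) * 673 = 673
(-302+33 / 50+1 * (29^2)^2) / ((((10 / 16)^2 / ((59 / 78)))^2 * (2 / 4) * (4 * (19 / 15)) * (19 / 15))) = 31500751314688 / 38130625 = 826127.33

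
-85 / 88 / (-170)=1 / 176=0.01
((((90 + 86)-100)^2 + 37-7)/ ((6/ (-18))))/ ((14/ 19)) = -23638.71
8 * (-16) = -128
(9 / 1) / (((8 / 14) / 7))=441 / 4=110.25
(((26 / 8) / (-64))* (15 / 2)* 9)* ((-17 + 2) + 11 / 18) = 50505 / 1024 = 49.32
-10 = -10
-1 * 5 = -5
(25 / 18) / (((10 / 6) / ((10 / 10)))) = 5 / 6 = 0.83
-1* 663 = -663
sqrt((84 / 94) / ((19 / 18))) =6 * sqrt(18753) / 893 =0.92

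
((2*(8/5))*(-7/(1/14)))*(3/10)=-2352/25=-94.08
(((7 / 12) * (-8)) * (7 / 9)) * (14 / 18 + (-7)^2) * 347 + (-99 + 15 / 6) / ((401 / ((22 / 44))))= -24436486451 / 389772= -62694.31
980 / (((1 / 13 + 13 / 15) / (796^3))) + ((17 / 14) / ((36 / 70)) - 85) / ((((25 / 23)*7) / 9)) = 48191438995807 / 92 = 523819989084.86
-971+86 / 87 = -84391 / 87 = -970.01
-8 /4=-2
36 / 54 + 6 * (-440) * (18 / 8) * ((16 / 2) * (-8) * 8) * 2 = 18247682 / 3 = 6082560.67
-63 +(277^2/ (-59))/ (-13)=28408/ 767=37.04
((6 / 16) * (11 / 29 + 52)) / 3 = 1519 / 232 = 6.55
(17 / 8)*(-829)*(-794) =5594921 / 4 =1398730.25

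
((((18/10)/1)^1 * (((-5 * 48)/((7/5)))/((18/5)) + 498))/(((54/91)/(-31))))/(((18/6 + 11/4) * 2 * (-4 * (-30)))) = -1905787/62100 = -30.69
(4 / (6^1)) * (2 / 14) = 2 / 21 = 0.10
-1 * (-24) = 24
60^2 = 3600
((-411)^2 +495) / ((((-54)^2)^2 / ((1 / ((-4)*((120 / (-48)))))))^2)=2353 / 100419390748800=0.00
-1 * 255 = -255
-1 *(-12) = 12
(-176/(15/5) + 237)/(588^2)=535/1037232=0.00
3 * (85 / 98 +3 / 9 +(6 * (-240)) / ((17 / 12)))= -5074319 / 1666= -3045.81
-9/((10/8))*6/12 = -18/5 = -3.60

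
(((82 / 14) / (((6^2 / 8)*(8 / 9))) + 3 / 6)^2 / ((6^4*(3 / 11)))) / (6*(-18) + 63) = -6655 / 27433728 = -0.00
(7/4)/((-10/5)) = -7/8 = -0.88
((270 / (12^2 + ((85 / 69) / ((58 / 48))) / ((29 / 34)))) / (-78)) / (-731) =870435 / 26689289536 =0.00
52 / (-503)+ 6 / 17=2134 / 8551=0.25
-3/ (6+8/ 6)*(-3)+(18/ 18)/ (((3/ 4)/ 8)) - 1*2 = 653/ 66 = 9.89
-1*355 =-355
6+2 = 8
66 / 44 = 3 / 2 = 1.50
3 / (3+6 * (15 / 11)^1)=11 / 41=0.27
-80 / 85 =-16 / 17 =-0.94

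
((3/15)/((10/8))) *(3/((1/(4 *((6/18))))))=16/25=0.64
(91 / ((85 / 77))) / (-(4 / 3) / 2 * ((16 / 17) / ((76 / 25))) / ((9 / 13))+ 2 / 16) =-28756728 / 60395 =-476.14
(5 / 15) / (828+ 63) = 1 / 2673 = 0.00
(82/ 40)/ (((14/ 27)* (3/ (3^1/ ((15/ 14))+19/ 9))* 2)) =9061/ 2800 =3.24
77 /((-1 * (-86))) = 0.90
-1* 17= -17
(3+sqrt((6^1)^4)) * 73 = 2847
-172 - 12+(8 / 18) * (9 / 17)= -3124 / 17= -183.76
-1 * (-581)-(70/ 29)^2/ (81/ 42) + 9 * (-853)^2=148709482234/ 22707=6549058.98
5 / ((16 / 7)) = 2.19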